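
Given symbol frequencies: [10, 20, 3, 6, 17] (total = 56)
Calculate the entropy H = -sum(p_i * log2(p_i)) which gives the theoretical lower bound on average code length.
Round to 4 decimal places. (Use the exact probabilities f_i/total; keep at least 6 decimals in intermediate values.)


Per-symbol terms -p_i * log2(p_i) with p_i = f_i/56:
  p = 10/56 = 0.178571: log2(p) = -2.485427, -p*log2(p) = 0.443826
  p = 20/56 = 0.357143: log2(p) = -1.485427, -p*log2(p) = 0.530510
  p = 3/56 = 0.053571: log2(p) = -4.222392, -p*log2(p) = 0.226200
  p = 6/56 = 0.107143: log2(p) = -3.222392, -p*log2(p) = 0.345256
  p = 17/56 = 0.303571: log2(p) = -1.719892, -p*log2(p) = 0.522110
H = 0.443826 + 0.530510 + 0.226200 + 0.345256 + 0.522110 = 2.067902

H = 2.0679 bits/symbol


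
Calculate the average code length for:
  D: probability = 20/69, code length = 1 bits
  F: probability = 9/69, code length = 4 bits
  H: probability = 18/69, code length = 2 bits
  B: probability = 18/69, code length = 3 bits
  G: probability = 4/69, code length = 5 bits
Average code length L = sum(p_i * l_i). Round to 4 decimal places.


Weighted contributions p_i * l_i:
  D: (20/69) * 1 = 20/69
  F: (9/69) * 4 = 36/69
  H: (18/69) * 2 = 36/69
  B: (18/69) * 3 = 54/69
  G: (4/69) * 5 = 20/69
Sum = (20 + 36 + 36 + 54 + 20)/69 = 166/69

L = 166/69 = 2.4058 bits/symbol


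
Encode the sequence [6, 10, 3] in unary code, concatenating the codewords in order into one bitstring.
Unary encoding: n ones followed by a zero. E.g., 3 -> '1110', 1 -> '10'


Encode each number as n ones followed by a terminating 0:
  6 -> 1111110 (7 bits)
  10 -> 11111111110 (11 bits)
  3 -> 1110 (4 bits)
Total length = 7 + 11 + 4 = 22 bits.

Unary([6, 10, 3]) = 1111110111111111101110 (22 bits)


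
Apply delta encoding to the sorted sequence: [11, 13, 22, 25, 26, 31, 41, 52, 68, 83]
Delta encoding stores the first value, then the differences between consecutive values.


First value: 11
Deltas:
  13 - 11 = 2
  22 - 13 = 9
  25 - 22 = 3
  26 - 25 = 1
  31 - 26 = 5
  41 - 31 = 10
  52 - 41 = 11
  68 - 52 = 16
  83 - 68 = 15


Delta encoded: [11, 2, 9, 3, 1, 5, 10, 11, 16, 15]


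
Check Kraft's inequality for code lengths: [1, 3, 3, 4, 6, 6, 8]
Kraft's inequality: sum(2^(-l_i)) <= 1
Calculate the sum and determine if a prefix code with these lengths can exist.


Sum = 2^(-1) + 2^(-3) + 2^(-3) + 2^(-4) + 2^(-6) + 2^(-6) + 2^(-8)
    = 0.5 + 0.125 + 0.125 + 0.0625 + 0.015625 + 0.015625 + 0.00390625
    = 217/256 = 0.84765625
Since 0.84765625 <= 1, Kraft's inequality IS satisfied.
A prefix code with these lengths CAN exist.

Kraft sum = 0.84765625. Satisfied.


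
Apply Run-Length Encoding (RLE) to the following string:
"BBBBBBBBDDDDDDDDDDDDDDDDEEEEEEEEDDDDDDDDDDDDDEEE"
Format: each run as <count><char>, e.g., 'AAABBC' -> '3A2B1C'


Scanning runs left to right:
  i=0: run of 'B' x 8 -> '8B'
  i=8: run of 'D' x 16 -> '16D'
  i=24: run of 'E' x 8 -> '8E'
  i=32: run of 'D' x 13 -> '13D'
  i=45: run of 'E' x 3 -> '3E'

RLE = 8B16D8E13D3E


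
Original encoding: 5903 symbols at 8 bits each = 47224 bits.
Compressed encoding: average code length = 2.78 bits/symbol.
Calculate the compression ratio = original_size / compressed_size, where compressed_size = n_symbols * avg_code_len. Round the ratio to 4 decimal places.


original_size = n_symbols * orig_bits = 5903 * 8 = 47224 bits
compressed_size = n_symbols * avg_code_len = 5903 * 2.78 = 16410.34 bits
ratio = original_size / compressed_size = 47224 / 16410.34 = 2.8777

Compression ratio = 2.8777


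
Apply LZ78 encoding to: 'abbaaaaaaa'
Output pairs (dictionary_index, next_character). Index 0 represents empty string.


LZ78 encoding steps:
Dictionary: {0: ''}
Step 1: w='' (idx 0), next='a' -> output (0, 'a'), add 'a' as idx 1
Step 2: w='' (idx 0), next='b' -> output (0, 'b'), add 'b' as idx 2
Step 3: w='b' (idx 2), next='a' -> output (2, 'a'), add 'ba' as idx 3
Step 4: w='a' (idx 1), next='a' -> output (1, 'a'), add 'aa' as idx 4
Step 5: w='aa' (idx 4), next='a' -> output (4, 'a'), add 'aaa' as idx 5
Step 6: w='a' (idx 1), end of input -> output (1, '')


Encoded: [(0, 'a'), (0, 'b'), (2, 'a'), (1, 'a'), (4, 'a'), (1, '')]


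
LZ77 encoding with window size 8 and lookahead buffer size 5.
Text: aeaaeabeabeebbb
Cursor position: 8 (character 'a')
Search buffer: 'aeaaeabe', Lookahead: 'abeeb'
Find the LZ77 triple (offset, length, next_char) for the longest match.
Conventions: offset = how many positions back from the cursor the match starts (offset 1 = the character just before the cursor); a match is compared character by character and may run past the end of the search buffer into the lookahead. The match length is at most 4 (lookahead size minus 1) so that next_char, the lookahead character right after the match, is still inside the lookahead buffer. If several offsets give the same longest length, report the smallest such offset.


Try each offset into the search buffer:
  offset=1 (pos 7, char 'e'): match length 0
  offset=2 (pos 6, char 'b'): match length 0
  offset=3 (pos 5, char 'a'): match length 3
  offset=4 (pos 4, char 'e'): match length 0
  offset=5 (pos 3, char 'a'): match length 1
  offset=6 (pos 2, char 'a'): match length 1
  offset=7 (pos 1, char 'e'): match length 0
  offset=8 (pos 0, char 'a'): match length 1
Longest match has length 3 at offset 3.
next_char = character at position 8 + 3 = 11 -> 'e'

Best match: offset=3, length=3 (matching 'abe' starting at position 5)
LZ77 triple: (3, 3, 'e')


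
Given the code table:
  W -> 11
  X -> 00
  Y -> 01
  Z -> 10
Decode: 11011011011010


Decoding:
11 -> W
01 -> Y
10 -> Z
11 -> W
01 -> Y
10 -> Z
10 -> Z


Result: WYZWYZZ


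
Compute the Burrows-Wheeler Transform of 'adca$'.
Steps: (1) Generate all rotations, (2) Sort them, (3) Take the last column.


Rotations (sorted):
  0: $adca -> last char: a
  1: a$adc -> last char: c
  2: adca$ -> last char: $
  3: ca$ad -> last char: d
  4: dca$a -> last char: a


BWT = ac$da


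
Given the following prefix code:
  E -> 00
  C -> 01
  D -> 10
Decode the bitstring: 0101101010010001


Decoding step by step:
Bits 01 -> C
Bits 01 -> C
Bits 10 -> D
Bits 10 -> D
Bits 10 -> D
Bits 01 -> C
Bits 00 -> E
Bits 01 -> C


Decoded message: CCDDDCEC


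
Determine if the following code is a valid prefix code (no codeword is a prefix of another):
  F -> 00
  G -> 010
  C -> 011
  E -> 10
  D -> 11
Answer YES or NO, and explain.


Checking each pair (does one codeword prefix another?):
  F='00' vs G='010': no prefix
  F='00' vs C='011': no prefix
  F='00' vs E='10': no prefix
  F='00' vs D='11': no prefix
  G='010' vs F='00': no prefix
  G='010' vs C='011': no prefix
  G='010' vs E='10': no prefix
  G='010' vs D='11': no prefix
  C='011' vs F='00': no prefix
  C='011' vs G='010': no prefix
  C='011' vs E='10': no prefix
  C='011' vs D='11': no prefix
  E='10' vs F='00': no prefix
  E='10' vs G='010': no prefix
  E='10' vs C='011': no prefix
  E='10' vs D='11': no prefix
  D='11' vs F='00': no prefix
  D='11' vs G='010': no prefix
  D='11' vs C='011': no prefix
  D='11' vs E='10': no prefix
No violation found over all pairs.

YES -- this is a valid prefix code. No codeword is a prefix of any other codeword.


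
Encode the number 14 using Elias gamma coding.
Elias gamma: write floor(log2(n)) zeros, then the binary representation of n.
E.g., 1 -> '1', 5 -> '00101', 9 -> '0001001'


num_bits = floor(log2(14)) + 1 = 4
leading_zeros = num_bits - 1 = 3
binary(14) = 1110

Elias gamma(14) = '000' + '1110' = 0001110 (7 bits)


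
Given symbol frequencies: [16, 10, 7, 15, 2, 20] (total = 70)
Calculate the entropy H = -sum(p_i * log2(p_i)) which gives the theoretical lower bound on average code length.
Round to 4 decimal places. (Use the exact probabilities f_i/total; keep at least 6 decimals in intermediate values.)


Per-symbol terms -p_i * log2(p_i) with p_i = f_i/70:
  p = 16/70 = 0.228571: log2(p) = -2.129283, -p*log2(p) = 0.486693
  p = 10/70 = 0.142857: log2(p) = -2.807355, -p*log2(p) = 0.401051
  p = 7/70 = 0.100000: log2(p) = -3.321928, -p*log2(p) = 0.332193
  p = 15/70 = 0.214286: log2(p) = -2.222392, -p*log2(p) = 0.476227
  p = 2/70 = 0.028571: log2(p) = -5.129283, -p*log2(p) = 0.146551
  p = 20/70 = 0.285714: log2(p) = -1.807355, -p*log2(p) = 0.516387
H = 0.486693 + 0.401051 + 0.332193 + 0.476227 + 0.146551 + 0.516387 = 2.359102

H = 2.3591 bits/symbol


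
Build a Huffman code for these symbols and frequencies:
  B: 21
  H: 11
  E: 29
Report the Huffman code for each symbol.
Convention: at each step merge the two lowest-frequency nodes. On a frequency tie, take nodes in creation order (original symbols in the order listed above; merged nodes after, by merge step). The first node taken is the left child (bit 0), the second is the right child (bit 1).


Huffman tree construction:
Step 1: Merge H(11) + B(21) = 32
Step 2: Merge E(29) + (H+B)(32) = 61
Read each symbol's code off the tree from the root (left child = 0, right child = 1).

Codes:
  B: 11 (length 2)
  H: 10 (length 2)
  E: 0 (length 1)
Average code length: 93/61 = 1.5246 bits/symbol


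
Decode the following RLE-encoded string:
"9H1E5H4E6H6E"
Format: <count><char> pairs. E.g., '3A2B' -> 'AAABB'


Expanding each <count><char> pair:
  9H -> 'HHHHHHHHH'
  1E -> 'E'
  5H -> 'HHHHH'
  4E -> 'EEEE'
  6H -> 'HHHHHH'
  6E -> 'EEEEEE'

Decoded = HHHHHHHHHEHHHHHEEEEHHHHHHEEEEEE


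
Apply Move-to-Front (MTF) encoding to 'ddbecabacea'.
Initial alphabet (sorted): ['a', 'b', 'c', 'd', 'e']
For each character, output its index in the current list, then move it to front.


MTF encoding:
'd': index 3 in ['a', 'b', 'c', 'd', 'e'] -> ['d', 'a', 'b', 'c', 'e']
'd': index 0 in ['d', 'a', 'b', 'c', 'e'] -> ['d', 'a', 'b', 'c', 'e']
'b': index 2 in ['d', 'a', 'b', 'c', 'e'] -> ['b', 'd', 'a', 'c', 'e']
'e': index 4 in ['b', 'd', 'a', 'c', 'e'] -> ['e', 'b', 'd', 'a', 'c']
'c': index 4 in ['e', 'b', 'd', 'a', 'c'] -> ['c', 'e', 'b', 'd', 'a']
'a': index 4 in ['c', 'e', 'b', 'd', 'a'] -> ['a', 'c', 'e', 'b', 'd']
'b': index 3 in ['a', 'c', 'e', 'b', 'd'] -> ['b', 'a', 'c', 'e', 'd']
'a': index 1 in ['b', 'a', 'c', 'e', 'd'] -> ['a', 'b', 'c', 'e', 'd']
'c': index 2 in ['a', 'b', 'c', 'e', 'd'] -> ['c', 'a', 'b', 'e', 'd']
'e': index 3 in ['c', 'a', 'b', 'e', 'd'] -> ['e', 'c', 'a', 'b', 'd']
'a': index 2 in ['e', 'c', 'a', 'b', 'd'] -> ['a', 'e', 'c', 'b', 'd']


Output: [3, 0, 2, 4, 4, 4, 3, 1, 2, 3, 2]


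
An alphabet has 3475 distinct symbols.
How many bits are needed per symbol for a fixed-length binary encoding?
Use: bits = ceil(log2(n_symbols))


log2(3475) = 11.7628
Bracket: 2^11 = 2048 < 3475 <= 2^12 = 4096
So ceil(log2(3475)) = 12

bits = ceil(log2(3475)) = ceil(11.7628) = 12 bits


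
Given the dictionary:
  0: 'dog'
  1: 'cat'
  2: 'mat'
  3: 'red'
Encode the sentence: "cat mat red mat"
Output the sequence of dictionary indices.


Look up each word in the dictionary:
  'cat' -> 1
  'mat' -> 2
  'red' -> 3
  'mat' -> 2

Encoded: [1, 2, 3, 2]


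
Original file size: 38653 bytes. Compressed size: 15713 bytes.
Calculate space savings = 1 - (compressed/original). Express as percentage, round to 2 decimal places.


ratio = compressed/original = 15713/38653 = 0.406514
savings = 1 - ratio = 1 - 0.406514 = 0.593486
as a percentage: 0.593486 * 100 = 59.35%

Space savings = 1 - 15713/38653 = 59.35%


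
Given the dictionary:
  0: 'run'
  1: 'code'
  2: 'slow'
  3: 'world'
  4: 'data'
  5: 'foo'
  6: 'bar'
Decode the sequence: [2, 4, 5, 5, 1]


Look up each index in the dictionary:
  2 -> 'slow'
  4 -> 'data'
  5 -> 'foo'
  5 -> 'foo'
  1 -> 'code'

Decoded: "slow data foo foo code"


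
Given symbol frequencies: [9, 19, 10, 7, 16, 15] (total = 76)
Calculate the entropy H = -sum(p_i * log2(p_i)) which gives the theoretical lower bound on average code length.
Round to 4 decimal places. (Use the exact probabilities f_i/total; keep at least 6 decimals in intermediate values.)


Per-symbol terms -p_i * log2(p_i) with p_i = f_i/76:
  p = 9/76 = 0.118421: log2(p) = -3.078003, -p*log2(p) = 0.364500
  p = 19/76 = 0.250000: log2(p) = -2.000000, -p*log2(p) = 0.500000
  p = 10/76 = 0.131579: log2(p) = -2.925999, -p*log2(p) = 0.385000
  p = 7/76 = 0.092105: log2(p) = -3.440573, -p*log2(p) = 0.316895
  p = 16/76 = 0.210526: log2(p) = -2.247928, -p*log2(p) = 0.473248
  p = 15/76 = 0.197368: log2(p) = -2.341037, -p*log2(p) = 0.462047
H = 0.364500 + 0.500000 + 0.385000 + 0.316895 + 0.473248 + 0.462047 = 2.501690

H = 2.5017 bits/symbol


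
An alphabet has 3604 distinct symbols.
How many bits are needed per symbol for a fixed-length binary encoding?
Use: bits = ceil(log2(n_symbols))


log2(3604) = 11.8154
Bracket: 2^11 = 2048 < 3604 <= 2^12 = 4096
So ceil(log2(3604)) = 12

bits = ceil(log2(3604)) = ceil(11.8154) = 12 bits


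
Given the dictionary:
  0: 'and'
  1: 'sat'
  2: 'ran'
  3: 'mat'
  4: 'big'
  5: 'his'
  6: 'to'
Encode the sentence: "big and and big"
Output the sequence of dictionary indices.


Look up each word in the dictionary:
  'big' -> 4
  'and' -> 0
  'and' -> 0
  'big' -> 4

Encoded: [4, 0, 0, 4]


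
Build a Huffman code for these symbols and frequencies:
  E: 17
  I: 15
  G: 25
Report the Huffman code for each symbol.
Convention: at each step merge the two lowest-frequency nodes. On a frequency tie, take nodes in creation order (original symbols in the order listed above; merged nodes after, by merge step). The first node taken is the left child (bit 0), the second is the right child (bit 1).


Huffman tree construction:
Step 1: Merge I(15) + E(17) = 32
Step 2: Merge G(25) + (I+E)(32) = 57
Read each symbol's code off the tree from the root (left child = 0, right child = 1).

Codes:
  E: 11 (length 2)
  I: 10 (length 2)
  G: 0 (length 1)
Average code length: 89/57 = 1.5614 bits/symbol


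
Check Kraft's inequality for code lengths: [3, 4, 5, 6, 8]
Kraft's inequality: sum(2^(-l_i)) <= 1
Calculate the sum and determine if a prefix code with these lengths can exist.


Sum = 2^(-3) + 2^(-4) + 2^(-5) + 2^(-6) + 2^(-8)
    = 0.125 + 0.0625 + 0.03125 + 0.015625 + 0.00390625
    = 61/256 = 0.23828125
Since 0.23828125 <= 1, Kraft's inequality IS satisfied.
A prefix code with these lengths CAN exist.

Kraft sum = 0.23828125. Satisfied.


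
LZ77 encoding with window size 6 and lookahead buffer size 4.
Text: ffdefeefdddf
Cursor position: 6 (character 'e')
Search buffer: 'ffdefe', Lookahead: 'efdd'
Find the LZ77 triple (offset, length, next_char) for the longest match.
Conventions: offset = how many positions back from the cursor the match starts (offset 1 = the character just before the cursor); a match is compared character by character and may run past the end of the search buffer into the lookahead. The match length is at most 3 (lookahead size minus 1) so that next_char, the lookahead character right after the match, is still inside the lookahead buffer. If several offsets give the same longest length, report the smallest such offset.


Try each offset into the search buffer:
  offset=1 (pos 5, char 'e'): match length 1
  offset=2 (pos 4, char 'f'): match length 0
  offset=3 (pos 3, char 'e'): match length 2
  offset=4 (pos 2, char 'd'): match length 0
  offset=5 (pos 1, char 'f'): match length 0
  offset=6 (pos 0, char 'f'): match length 0
Longest match has length 2 at offset 3.
next_char = character at position 6 + 2 = 8 -> 'd'

Best match: offset=3, length=2 (matching 'ef' starting at position 3)
LZ77 triple: (3, 2, 'd')


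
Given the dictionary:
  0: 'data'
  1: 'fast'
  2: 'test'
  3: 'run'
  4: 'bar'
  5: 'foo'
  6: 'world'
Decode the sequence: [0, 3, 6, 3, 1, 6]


Look up each index in the dictionary:
  0 -> 'data'
  3 -> 'run'
  6 -> 'world'
  3 -> 'run'
  1 -> 'fast'
  6 -> 'world'

Decoded: "data run world run fast world"


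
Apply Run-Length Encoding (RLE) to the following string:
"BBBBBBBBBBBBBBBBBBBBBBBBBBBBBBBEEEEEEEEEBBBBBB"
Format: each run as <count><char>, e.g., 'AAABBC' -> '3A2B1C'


Scanning runs left to right:
  i=0: run of 'B' x 31 -> '31B'
  i=31: run of 'E' x 9 -> '9E'
  i=40: run of 'B' x 6 -> '6B'

RLE = 31B9E6B


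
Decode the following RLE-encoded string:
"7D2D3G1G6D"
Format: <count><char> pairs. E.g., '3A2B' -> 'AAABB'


Expanding each <count><char> pair:
  7D -> 'DDDDDDD'
  2D -> 'DD'
  3G -> 'GGG'
  1G -> 'G'
  6D -> 'DDDDDD'

Decoded = DDDDDDDDDGGGGDDDDDD


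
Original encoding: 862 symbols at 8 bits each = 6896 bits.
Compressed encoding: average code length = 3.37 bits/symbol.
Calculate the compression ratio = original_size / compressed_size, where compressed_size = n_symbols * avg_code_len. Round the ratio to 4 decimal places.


original_size = n_symbols * orig_bits = 862 * 8 = 6896 bits
compressed_size = n_symbols * avg_code_len = 862 * 3.37 = 2904.94 bits
ratio = original_size / compressed_size = 6896 / 2904.94 = 2.3739

Compression ratio = 2.3739


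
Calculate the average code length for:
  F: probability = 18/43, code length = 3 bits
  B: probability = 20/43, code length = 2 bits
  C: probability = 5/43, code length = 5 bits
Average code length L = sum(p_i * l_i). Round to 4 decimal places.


Weighted contributions p_i * l_i:
  F: (18/43) * 3 = 54/43
  B: (20/43) * 2 = 40/43
  C: (5/43) * 5 = 25/43
Sum = (54 + 40 + 25)/43 = 119/43

L = 119/43 = 2.7674 bits/symbol


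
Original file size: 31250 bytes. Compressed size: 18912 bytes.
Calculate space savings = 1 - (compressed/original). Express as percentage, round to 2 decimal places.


ratio = compressed/original = 18912/31250 = 0.605184
savings = 1 - ratio = 1 - 0.605184 = 0.394816
as a percentage: 0.394816 * 100 = 39.48%

Space savings = 1 - 18912/31250 = 39.48%


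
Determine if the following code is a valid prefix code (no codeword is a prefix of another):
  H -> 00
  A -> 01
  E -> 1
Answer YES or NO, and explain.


Checking each pair (does one codeword prefix another?):
  H='00' vs A='01': no prefix
  H='00' vs E='1': no prefix
  A='01' vs H='00': no prefix
  A='01' vs E='1': no prefix
  E='1' vs H='00': no prefix
  E='1' vs A='01': no prefix
No violation found over all pairs.

YES -- this is a valid prefix code. No codeword is a prefix of any other codeword.


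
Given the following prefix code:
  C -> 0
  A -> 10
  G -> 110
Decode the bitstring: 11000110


Decoding step by step:
Bits 110 -> G
Bits 0 -> C
Bits 0 -> C
Bits 110 -> G


Decoded message: GCCG


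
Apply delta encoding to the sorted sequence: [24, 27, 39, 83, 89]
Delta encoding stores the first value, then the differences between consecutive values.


First value: 24
Deltas:
  27 - 24 = 3
  39 - 27 = 12
  83 - 39 = 44
  89 - 83 = 6


Delta encoded: [24, 3, 12, 44, 6]


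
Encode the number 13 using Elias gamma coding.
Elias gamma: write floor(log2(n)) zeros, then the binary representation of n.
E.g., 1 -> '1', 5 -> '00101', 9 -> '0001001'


num_bits = floor(log2(13)) + 1 = 4
leading_zeros = num_bits - 1 = 3
binary(13) = 1101

Elias gamma(13) = '000' + '1101' = 0001101 (7 bits)


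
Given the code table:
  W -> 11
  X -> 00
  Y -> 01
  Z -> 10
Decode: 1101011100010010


Decoding:
11 -> W
01 -> Y
01 -> Y
11 -> W
00 -> X
01 -> Y
00 -> X
10 -> Z


Result: WYYWXYXZ


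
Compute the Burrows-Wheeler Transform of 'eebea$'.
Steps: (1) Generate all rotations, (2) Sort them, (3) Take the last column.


Rotations (sorted):
  0: $eebea -> last char: a
  1: a$eebe -> last char: e
  2: bea$ee -> last char: e
  3: ea$eeb -> last char: b
  4: ebea$e -> last char: e
  5: eebea$ -> last char: $


BWT = aeebe$


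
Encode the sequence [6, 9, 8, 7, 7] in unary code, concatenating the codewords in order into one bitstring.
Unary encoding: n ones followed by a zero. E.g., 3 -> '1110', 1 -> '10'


Encode each number as n ones followed by a terminating 0:
  6 -> 1111110 (7 bits)
  9 -> 1111111110 (10 bits)
  8 -> 111111110 (9 bits)
  7 -> 11111110 (8 bits)
  7 -> 11111110 (8 bits)
Total length = 7 + 10 + 9 + 8 + 8 = 42 bits.

Unary([6, 9, 8, 7, 7]) = 111111011111111101111111101111111011111110 (42 bits)


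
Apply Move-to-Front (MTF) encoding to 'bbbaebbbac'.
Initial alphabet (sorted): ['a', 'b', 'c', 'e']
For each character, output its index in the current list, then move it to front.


MTF encoding:
'b': index 1 in ['a', 'b', 'c', 'e'] -> ['b', 'a', 'c', 'e']
'b': index 0 in ['b', 'a', 'c', 'e'] -> ['b', 'a', 'c', 'e']
'b': index 0 in ['b', 'a', 'c', 'e'] -> ['b', 'a', 'c', 'e']
'a': index 1 in ['b', 'a', 'c', 'e'] -> ['a', 'b', 'c', 'e']
'e': index 3 in ['a', 'b', 'c', 'e'] -> ['e', 'a', 'b', 'c']
'b': index 2 in ['e', 'a', 'b', 'c'] -> ['b', 'e', 'a', 'c']
'b': index 0 in ['b', 'e', 'a', 'c'] -> ['b', 'e', 'a', 'c']
'b': index 0 in ['b', 'e', 'a', 'c'] -> ['b', 'e', 'a', 'c']
'a': index 2 in ['b', 'e', 'a', 'c'] -> ['a', 'b', 'e', 'c']
'c': index 3 in ['a', 'b', 'e', 'c'] -> ['c', 'a', 'b', 'e']


Output: [1, 0, 0, 1, 3, 2, 0, 0, 2, 3]


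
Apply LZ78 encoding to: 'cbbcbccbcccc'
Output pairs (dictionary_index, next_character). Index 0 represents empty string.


LZ78 encoding steps:
Dictionary: {0: ''}
Step 1: w='' (idx 0), next='c' -> output (0, 'c'), add 'c' as idx 1
Step 2: w='' (idx 0), next='b' -> output (0, 'b'), add 'b' as idx 2
Step 3: w='b' (idx 2), next='c' -> output (2, 'c'), add 'bc' as idx 3
Step 4: w='bc' (idx 3), next='c' -> output (3, 'c'), add 'bcc' as idx 4
Step 5: w='bcc' (idx 4), next='c' -> output (4, 'c'), add 'bccc' as idx 5
Step 6: w='c' (idx 1), end of input -> output (1, '')


Encoded: [(0, 'c'), (0, 'b'), (2, 'c'), (3, 'c'), (4, 'c'), (1, '')]


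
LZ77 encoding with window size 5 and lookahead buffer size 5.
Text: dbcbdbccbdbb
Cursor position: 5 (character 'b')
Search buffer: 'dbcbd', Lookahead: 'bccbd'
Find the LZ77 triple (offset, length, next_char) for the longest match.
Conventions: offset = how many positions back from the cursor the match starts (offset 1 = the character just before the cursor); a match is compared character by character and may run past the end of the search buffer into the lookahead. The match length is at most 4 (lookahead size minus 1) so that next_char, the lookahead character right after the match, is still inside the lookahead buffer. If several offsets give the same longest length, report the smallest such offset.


Try each offset into the search buffer:
  offset=1 (pos 4, char 'd'): match length 0
  offset=2 (pos 3, char 'b'): match length 1
  offset=3 (pos 2, char 'c'): match length 0
  offset=4 (pos 1, char 'b'): match length 2
  offset=5 (pos 0, char 'd'): match length 0
Longest match has length 2 at offset 4.
next_char = character at position 5 + 2 = 7 -> 'c'

Best match: offset=4, length=2 (matching 'bc' starting at position 1)
LZ77 triple: (4, 2, 'c')


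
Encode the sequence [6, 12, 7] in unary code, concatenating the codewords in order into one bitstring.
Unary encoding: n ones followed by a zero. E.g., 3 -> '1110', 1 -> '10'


Encode each number as n ones followed by a terminating 0:
  6 -> 1111110 (7 bits)
  12 -> 1111111111110 (13 bits)
  7 -> 11111110 (8 bits)
Total length = 7 + 13 + 8 = 28 bits.

Unary([6, 12, 7]) = 1111110111111111111011111110 (28 bits)


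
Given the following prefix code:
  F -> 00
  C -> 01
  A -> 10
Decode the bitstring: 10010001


Decoding step by step:
Bits 10 -> A
Bits 01 -> C
Bits 00 -> F
Bits 01 -> C


Decoded message: ACFC


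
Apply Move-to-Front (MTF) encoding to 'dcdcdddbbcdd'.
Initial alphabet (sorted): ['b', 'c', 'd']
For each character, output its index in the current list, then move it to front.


MTF encoding:
'd': index 2 in ['b', 'c', 'd'] -> ['d', 'b', 'c']
'c': index 2 in ['d', 'b', 'c'] -> ['c', 'd', 'b']
'd': index 1 in ['c', 'd', 'b'] -> ['d', 'c', 'b']
'c': index 1 in ['d', 'c', 'b'] -> ['c', 'd', 'b']
'd': index 1 in ['c', 'd', 'b'] -> ['d', 'c', 'b']
'd': index 0 in ['d', 'c', 'b'] -> ['d', 'c', 'b']
'd': index 0 in ['d', 'c', 'b'] -> ['d', 'c', 'b']
'b': index 2 in ['d', 'c', 'b'] -> ['b', 'd', 'c']
'b': index 0 in ['b', 'd', 'c'] -> ['b', 'd', 'c']
'c': index 2 in ['b', 'd', 'c'] -> ['c', 'b', 'd']
'd': index 2 in ['c', 'b', 'd'] -> ['d', 'c', 'b']
'd': index 0 in ['d', 'c', 'b'] -> ['d', 'c', 'b']


Output: [2, 2, 1, 1, 1, 0, 0, 2, 0, 2, 2, 0]


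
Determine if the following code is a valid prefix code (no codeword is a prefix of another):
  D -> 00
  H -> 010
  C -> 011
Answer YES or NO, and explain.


Checking each pair (does one codeword prefix another?):
  D='00' vs H='010': no prefix
  D='00' vs C='011': no prefix
  H='010' vs D='00': no prefix
  H='010' vs C='011': no prefix
  C='011' vs D='00': no prefix
  C='011' vs H='010': no prefix
No violation found over all pairs.

YES -- this is a valid prefix code. No codeword is a prefix of any other codeword.


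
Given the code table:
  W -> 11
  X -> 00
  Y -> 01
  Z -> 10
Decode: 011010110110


Decoding:
01 -> Y
10 -> Z
10 -> Z
11 -> W
01 -> Y
10 -> Z


Result: YZZWYZ


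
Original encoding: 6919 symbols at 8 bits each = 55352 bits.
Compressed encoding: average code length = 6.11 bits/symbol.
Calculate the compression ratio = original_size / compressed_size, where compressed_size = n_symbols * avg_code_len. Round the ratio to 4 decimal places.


original_size = n_symbols * orig_bits = 6919 * 8 = 55352 bits
compressed_size = n_symbols * avg_code_len = 6919 * 6.11 = 42275.09 bits
ratio = original_size / compressed_size = 55352 / 42275.09 = 1.3093

Compression ratio = 1.3093


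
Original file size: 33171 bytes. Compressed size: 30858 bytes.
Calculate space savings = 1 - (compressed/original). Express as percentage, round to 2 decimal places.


ratio = compressed/original = 30858/33171 = 0.93027
savings = 1 - ratio = 1 - 0.93027 = 0.06973
as a percentage: 0.06973 * 100 = 6.97%

Space savings = 1 - 30858/33171 = 6.97%


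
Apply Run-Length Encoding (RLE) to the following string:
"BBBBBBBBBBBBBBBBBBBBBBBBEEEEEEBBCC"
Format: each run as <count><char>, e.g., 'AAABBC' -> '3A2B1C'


Scanning runs left to right:
  i=0: run of 'B' x 24 -> '24B'
  i=24: run of 'E' x 6 -> '6E'
  i=30: run of 'B' x 2 -> '2B'
  i=32: run of 'C' x 2 -> '2C'

RLE = 24B6E2B2C


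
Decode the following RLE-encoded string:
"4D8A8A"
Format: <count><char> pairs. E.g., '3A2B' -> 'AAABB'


Expanding each <count><char> pair:
  4D -> 'DDDD'
  8A -> 'AAAAAAAA'
  8A -> 'AAAAAAAA'

Decoded = DDDDAAAAAAAAAAAAAAAA


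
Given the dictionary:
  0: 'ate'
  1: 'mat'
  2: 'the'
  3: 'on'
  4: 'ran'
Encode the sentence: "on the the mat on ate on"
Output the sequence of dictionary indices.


Look up each word in the dictionary:
  'on' -> 3
  'the' -> 2
  'the' -> 2
  'mat' -> 1
  'on' -> 3
  'ate' -> 0
  'on' -> 3

Encoded: [3, 2, 2, 1, 3, 0, 3]


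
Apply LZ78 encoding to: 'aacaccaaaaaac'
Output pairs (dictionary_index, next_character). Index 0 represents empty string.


LZ78 encoding steps:
Dictionary: {0: ''}
Step 1: w='' (idx 0), next='a' -> output (0, 'a'), add 'a' as idx 1
Step 2: w='a' (idx 1), next='c' -> output (1, 'c'), add 'ac' as idx 2
Step 3: w='ac' (idx 2), next='c' -> output (2, 'c'), add 'acc' as idx 3
Step 4: w='a' (idx 1), next='a' -> output (1, 'a'), add 'aa' as idx 4
Step 5: w='aa' (idx 4), next='a' -> output (4, 'a'), add 'aaa' as idx 5
Step 6: w='ac' (idx 2), end of input -> output (2, '')


Encoded: [(0, 'a'), (1, 'c'), (2, 'c'), (1, 'a'), (4, 'a'), (2, '')]


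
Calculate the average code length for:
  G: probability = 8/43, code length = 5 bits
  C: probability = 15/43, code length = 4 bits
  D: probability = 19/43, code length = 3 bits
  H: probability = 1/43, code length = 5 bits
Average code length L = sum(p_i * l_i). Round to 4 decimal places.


Weighted contributions p_i * l_i:
  G: (8/43) * 5 = 40/43
  C: (15/43) * 4 = 60/43
  D: (19/43) * 3 = 57/43
  H: (1/43) * 5 = 5/43
Sum = (40 + 60 + 57 + 5)/43 = 162/43

L = 162/43 = 3.7674 bits/symbol


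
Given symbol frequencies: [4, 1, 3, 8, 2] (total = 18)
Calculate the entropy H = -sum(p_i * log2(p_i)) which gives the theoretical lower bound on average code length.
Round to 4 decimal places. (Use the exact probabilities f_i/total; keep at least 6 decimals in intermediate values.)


Per-symbol terms -p_i * log2(p_i) with p_i = f_i/18:
  p = 4/18 = 0.222222: log2(p) = -2.169925, -p*log2(p) = 0.482206
  p = 1/18 = 0.055556: log2(p) = -4.169925, -p*log2(p) = 0.231663
  p = 3/18 = 0.166667: log2(p) = -2.584963, -p*log2(p) = 0.430827
  p = 8/18 = 0.444444: log2(p) = -1.169925, -p*log2(p) = 0.519967
  p = 2/18 = 0.111111: log2(p) = -3.169925, -p*log2(p) = 0.352214
H = 0.482206 + 0.231663 + 0.430827 + 0.519967 + 0.352214 = 2.016877

H = 2.0169 bits/symbol


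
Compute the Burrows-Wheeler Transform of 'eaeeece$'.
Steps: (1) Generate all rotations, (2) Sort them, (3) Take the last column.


Rotations (sorted):
  0: $eaeeece -> last char: e
  1: aeeece$e -> last char: e
  2: ce$eaeee -> last char: e
  3: e$eaeeec -> last char: c
  4: eaeeece$ -> last char: $
  5: ece$eaee -> last char: e
  6: eece$eae -> last char: e
  7: eeece$ea -> last char: a


BWT = eeec$eea


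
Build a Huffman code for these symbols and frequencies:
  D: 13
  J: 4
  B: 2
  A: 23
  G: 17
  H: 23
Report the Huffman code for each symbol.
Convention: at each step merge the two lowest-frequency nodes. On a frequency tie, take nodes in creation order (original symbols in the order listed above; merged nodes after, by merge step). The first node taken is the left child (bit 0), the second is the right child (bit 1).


Huffman tree construction:
Step 1: Merge B(2) + J(4) = 6
Step 2: Merge (B+J)(6) + D(13) = 19
Step 3: Merge G(17) + ((B+J)+D)(19) = 36
Step 4: Merge A(23) + H(23) = 46
Step 5: Merge (G+((B+J)+D))(36) + (A+H)(46) = 82
Read each symbol's code off the tree from the root (left child = 0, right child = 1).

Codes:
  D: 011 (length 3)
  J: 0101 (length 4)
  B: 0100 (length 4)
  A: 10 (length 2)
  G: 00 (length 2)
  H: 11 (length 2)
Average code length: 189/82 = 2.3049 bits/symbol


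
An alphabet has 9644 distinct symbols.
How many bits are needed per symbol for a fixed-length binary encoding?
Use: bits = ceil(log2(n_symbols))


log2(9644) = 13.2354
Bracket: 2^13 = 8192 < 9644 <= 2^14 = 16384
So ceil(log2(9644)) = 14

bits = ceil(log2(9644)) = ceil(13.2354) = 14 bits


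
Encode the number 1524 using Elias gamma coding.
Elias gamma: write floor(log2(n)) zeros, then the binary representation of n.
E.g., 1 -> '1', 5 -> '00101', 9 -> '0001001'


num_bits = floor(log2(1524)) + 1 = 11
leading_zeros = num_bits - 1 = 10
binary(1524) = 10111110100

Elias gamma(1524) = '0000000000' + '10111110100' = 000000000010111110100 (21 bits)


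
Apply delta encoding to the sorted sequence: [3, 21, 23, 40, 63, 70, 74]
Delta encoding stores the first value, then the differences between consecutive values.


First value: 3
Deltas:
  21 - 3 = 18
  23 - 21 = 2
  40 - 23 = 17
  63 - 40 = 23
  70 - 63 = 7
  74 - 70 = 4


Delta encoded: [3, 18, 2, 17, 23, 7, 4]


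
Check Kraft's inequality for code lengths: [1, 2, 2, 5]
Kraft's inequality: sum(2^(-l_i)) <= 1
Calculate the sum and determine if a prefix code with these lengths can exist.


Sum = 2^(-1) + 2^(-2) + 2^(-2) + 2^(-5)
    = 0.5 + 0.25 + 0.25 + 0.03125
    = 33/32 = 1.03125
Since 1.03125 > 1, Kraft's inequality is NOT satisfied.
A prefix code with these lengths CANNOT exist.

Kraft sum = 1.03125. Not satisfied.


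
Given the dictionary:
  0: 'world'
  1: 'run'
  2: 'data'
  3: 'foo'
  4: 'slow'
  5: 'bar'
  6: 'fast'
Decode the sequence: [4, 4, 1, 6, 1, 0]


Look up each index in the dictionary:
  4 -> 'slow'
  4 -> 'slow'
  1 -> 'run'
  6 -> 'fast'
  1 -> 'run'
  0 -> 'world'

Decoded: "slow slow run fast run world"


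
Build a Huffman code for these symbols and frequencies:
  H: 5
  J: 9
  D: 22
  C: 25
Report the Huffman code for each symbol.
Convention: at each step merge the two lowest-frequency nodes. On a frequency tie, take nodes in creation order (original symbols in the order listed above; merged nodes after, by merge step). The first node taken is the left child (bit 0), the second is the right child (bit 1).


Huffman tree construction:
Step 1: Merge H(5) + J(9) = 14
Step 2: Merge (H+J)(14) + D(22) = 36
Step 3: Merge C(25) + ((H+J)+D)(36) = 61
Read each symbol's code off the tree from the root (left child = 0, right child = 1).

Codes:
  H: 100 (length 3)
  J: 101 (length 3)
  D: 11 (length 2)
  C: 0 (length 1)
Average code length: 111/61 = 1.8197 bits/symbol


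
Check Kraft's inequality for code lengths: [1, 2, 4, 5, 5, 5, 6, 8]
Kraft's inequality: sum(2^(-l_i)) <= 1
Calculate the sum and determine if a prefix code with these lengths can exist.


Sum = 2^(-1) + 2^(-2) + 2^(-4) + 2^(-5) + 2^(-5) + 2^(-5) + 2^(-6) + 2^(-8)
    = 0.5 + 0.25 + 0.0625 + 0.03125 + 0.03125 + 0.03125 + 0.015625 + 0.00390625
    = 237/256 = 0.92578125
Since 0.92578125 <= 1, Kraft's inequality IS satisfied.
A prefix code with these lengths CAN exist.

Kraft sum = 0.92578125. Satisfied.


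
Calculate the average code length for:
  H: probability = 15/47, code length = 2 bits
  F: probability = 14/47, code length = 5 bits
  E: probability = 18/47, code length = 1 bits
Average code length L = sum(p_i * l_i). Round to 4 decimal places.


Weighted contributions p_i * l_i:
  H: (15/47) * 2 = 30/47
  F: (14/47) * 5 = 70/47
  E: (18/47) * 1 = 18/47
Sum = (30 + 70 + 18)/47 = 118/47

L = 118/47 = 2.5106 bits/symbol


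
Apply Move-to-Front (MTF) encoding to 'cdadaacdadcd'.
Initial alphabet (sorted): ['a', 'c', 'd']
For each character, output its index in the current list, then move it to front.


MTF encoding:
'c': index 1 in ['a', 'c', 'd'] -> ['c', 'a', 'd']
'd': index 2 in ['c', 'a', 'd'] -> ['d', 'c', 'a']
'a': index 2 in ['d', 'c', 'a'] -> ['a', 'd', 'c']
'd': index 1 in ['a', 'd', 'c'] -> ['d', 'a', 'c']
'a': index 1 in ['d', 'a', 'c'] -> ['a', 'd', 'c']
'a': index 0 in ['a', 'd', 'c'] -> ['a', 'd', 'c']
'c': index 2 in ['a', 'd', 'c'] -> ['c', 'a', 'd']
'd': index 2 in ['c', 'a', 'd'] -> ['d', 'c', 'a']
'a': index 2 in ['d', 'c', 'a'] -> ['a', 'd', 'c']
'd': index 1 in ['a', 'd', 'c'] -> ['d', 'a', 'c']
'c': index 2 in ['d', 'a', 'c'] -> ['c', 'd', 'a']
'd': index 1 in ['c', 'd', 'a'] -> ['d', 'c', 'a']


Output: [1, 2, 2, 1, 1, 0, 2, 2, 2, 1, 2, 1]


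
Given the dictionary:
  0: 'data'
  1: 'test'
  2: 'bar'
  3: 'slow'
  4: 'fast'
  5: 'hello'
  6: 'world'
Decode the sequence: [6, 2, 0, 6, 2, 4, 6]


Look up each index in the dictionary:
  6 -> 'world'
  2 -> 'bar'
  0 -> 'data'
  6 -> 'world'
  2 -> 'bar'
  4 -> 'fast'
  6 -> 'world'

Decoded: "world bar data world bar fast world"


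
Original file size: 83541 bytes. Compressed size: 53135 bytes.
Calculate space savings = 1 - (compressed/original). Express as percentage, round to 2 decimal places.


ratio = compressed/original = 53135/83541 = 0.636035
savings = 1 - ratio = 1 - 0.636035 = 0.363965
as a percentage: 0.363965 * 100 = 36.4%

Space savings = 1 - 53135/83541 = 36.4%


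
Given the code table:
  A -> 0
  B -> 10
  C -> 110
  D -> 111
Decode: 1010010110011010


Decoding:
10 -> B
10 -> B
0 -> A
10 -> B
110 -> C
0 -> A
110 -> C
10 -> B


Result: BBABCACB


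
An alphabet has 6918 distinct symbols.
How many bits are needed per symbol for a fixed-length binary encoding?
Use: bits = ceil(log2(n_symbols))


log2(6918) = 12.7561
Bracket: 2^12 = 4096 < 6918 <= 2^13 = 8192
So ceil(log2(6918)) = 13

bits = ceil(log2(6918)) = ceil(12.7561) = 13 bits


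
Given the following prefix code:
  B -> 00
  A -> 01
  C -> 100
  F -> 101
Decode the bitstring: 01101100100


Decoding step by step:
Bits 01 -> A
Bits 101 -> F
Bits 100 -> C
Bits 100 -> C


Decoded message: AFCC


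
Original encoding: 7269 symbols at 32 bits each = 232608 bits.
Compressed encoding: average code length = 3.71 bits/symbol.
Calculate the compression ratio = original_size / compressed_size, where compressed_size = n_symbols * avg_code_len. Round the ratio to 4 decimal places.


original_size = n_symbols * orig_bits = 7269 * 32 = 232608 bits
compressed_size = n_symbols * avg_code_len = 7269 * 3.71 = 26967.99 bits
ratio = original_size / compressed_size = 232608 / 26967.99 = 8.6253

Compression ratio = 8.6253


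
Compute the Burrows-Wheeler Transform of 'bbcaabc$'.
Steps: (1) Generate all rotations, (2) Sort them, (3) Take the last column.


Rotations (sorted):
  0: $bbcaabc -> last char: c
  1: aabc$bbc -> last char: c
  2: abc$bbca -> last char: a
  3: bbcaabc$ -> last char: $
  4: bc$bbcaa -> last char: a
  5: bcaabc$b -> last char: b
  6: c$bbcaab -> last char: b
  7: caabc$bb -> last char: b


BWT = cca$abbb


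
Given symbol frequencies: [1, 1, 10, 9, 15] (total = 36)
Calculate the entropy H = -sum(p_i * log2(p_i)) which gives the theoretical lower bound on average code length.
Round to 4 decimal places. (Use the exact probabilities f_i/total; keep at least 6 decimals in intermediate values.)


Per-symbol terms -p_i * log2(p_i) with p_i = f_i/36:
  p = 1/36 = 0.027778: log2(p) = -5.169925, -p*log2(p) = 0.143609
  p = 1/36 = 0.027778: log2(p) = -5.169925, -p*log2(p) = 0.143609
  p = 10/36 = 0.277778: log2(p) = -1.847997, -p*log2(p) = 0.513332
  p = 9/36 = 0.250000: log2(p) = -2.000000, -p*log2(p) = 0.500000
  p = 15/36 = 0.416667: log2(p) = -1.263034, -p*log2(p) = 0.526264
H = 0.143609 + 0.143609 + 0.513332 + 0.500000 + 0.526264 = 1.826814

H = 1.8268 bits/symbol


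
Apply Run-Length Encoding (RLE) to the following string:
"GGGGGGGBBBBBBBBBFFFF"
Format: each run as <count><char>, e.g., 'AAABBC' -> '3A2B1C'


Scanning runs left to right:
  i=0: run of 'G' x 7 -> '7G'
  i=7: run of 'B' x 9 -> '9B'
  i=16: run of 'F' x 4 -> '4F'

RLE = 7G9B4F


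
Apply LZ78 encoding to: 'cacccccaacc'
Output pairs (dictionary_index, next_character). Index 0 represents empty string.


LZ78 encoding steps:
Dictionary: {0: ''}
Step 1: w='' (idx 0), next='c' -> output (0, 'c'), add 'c' as idx 1
Step 2: w='' (idx 0), next='a' -> output (0, 'a'), add 'a' as idx 2
Step 3: w='c' (idx 1), next='c' -> output (1, 'c'), add 'cc' as idx 3
Step 4: w='cc' (idx 3), next='c' -> output (3, 'c'), add 'ccc' as idx 4
Step 5: w='a' (idx 2), next='a' -> output (2, 'a'), add 'aa' as idx 5
Step 6: w='cc' (idx 3), end of input -> output (3, '')


Encoded: [(0, 'c'), (0, 'a'), (1, 'c'), (3, 'c'), (2, 'a'), (3, '')]


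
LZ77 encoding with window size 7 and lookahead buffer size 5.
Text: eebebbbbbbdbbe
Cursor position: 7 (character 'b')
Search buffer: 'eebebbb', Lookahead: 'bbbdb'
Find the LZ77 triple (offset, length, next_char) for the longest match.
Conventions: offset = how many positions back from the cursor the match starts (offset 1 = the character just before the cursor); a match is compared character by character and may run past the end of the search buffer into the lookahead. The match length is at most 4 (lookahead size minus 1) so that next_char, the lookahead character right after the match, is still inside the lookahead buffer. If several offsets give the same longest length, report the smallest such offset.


Try each offset into the search buffer:
  offset=1 (pos 6, char 'b'): match length 3
  offset=2 (pos 5, char 'b'): match length 3
  offset=3 (pos 4, char 'b'): match length 3
  offset=4 (pos 3, char 'e'): match length 0
  offset=5 (pos 2, char 'b'): match length 1
  offset=6 (pos 1, char 'e'): match length 0
  offset=7 (pos 0, char 'e'): match length 0
Longest match has length 3, found at offsets 1, 2, 3; take the smallest, offset 1.
next_char = character at position 7 + 3 = 10 -> 'd'

Best match: offset=1, length=3 (matching 'bbb' starting at position 6)
LZ77 triple: (1, 3, 'd')


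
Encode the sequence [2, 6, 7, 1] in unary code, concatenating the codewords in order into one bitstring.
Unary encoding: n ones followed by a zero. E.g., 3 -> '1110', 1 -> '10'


Encode each number as n ones followed by a terminating 0:
  2 -> 110 (3 bits)
  6 -> 1111110 (7 bits)
  7 -> 11111110 (8 bits)
  1 -> 10 (2 bits)
Total length = 3 + 7 + 8 + 2 = 20 bits.

Unary([2, 6, 7, 1]) = 11011111101111111010 (20 bits)


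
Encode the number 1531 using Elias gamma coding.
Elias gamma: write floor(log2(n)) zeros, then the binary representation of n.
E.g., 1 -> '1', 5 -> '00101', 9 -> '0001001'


num_bits = floor(log2(1531)) + 1 = 11
leading_zeros = num_bits - 1 = 10
binary(1531) = 10111111011

Elias gamma(1531) = '0000000000' + '10111111011' = 000000000010111111011 (21 bits)
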